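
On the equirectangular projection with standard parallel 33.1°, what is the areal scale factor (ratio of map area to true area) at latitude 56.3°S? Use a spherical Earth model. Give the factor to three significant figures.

1.51

With standard parallel φ₀ = 33.1°, the equirectangular projection gives x = Rλ cos φ₀, y = Rφ, so h = 1 and k = cos 33.1° / cos φ.
Areal scale = h·k = 1 × cos φ₀ / cos φ; at 56.3°, h = 1.000, k = 1.510, so h·k = 1.510.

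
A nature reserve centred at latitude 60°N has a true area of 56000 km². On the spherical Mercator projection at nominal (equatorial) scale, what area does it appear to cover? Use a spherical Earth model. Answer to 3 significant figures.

For Mercator, h = k = sec φ (a conformal cylindrical projection has a single point scale, 1/cos φ).
Areal scale = k² = sec²φ = 1/cos²(60°) = 1/0.5000² = 4.000.
Apparent area = 56000 × 4.000 ≈ 224000 km².

224000 km²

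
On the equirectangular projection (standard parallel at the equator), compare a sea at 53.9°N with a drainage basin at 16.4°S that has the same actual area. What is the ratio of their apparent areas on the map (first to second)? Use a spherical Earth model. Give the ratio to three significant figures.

For the equirectangular projection with φ₀ = 0 (plate carrée), h = 1 along meridians and k = sec φ along parallels.
Areal scale at 53.9°: h·k = 1.000 × 1.697 = 1.697.
Areal scale at 16.4°: h·k = 1.000 × 1.042 = 1.042.
Ratio = 1.697/1.042 ≈ 1.63.

1.63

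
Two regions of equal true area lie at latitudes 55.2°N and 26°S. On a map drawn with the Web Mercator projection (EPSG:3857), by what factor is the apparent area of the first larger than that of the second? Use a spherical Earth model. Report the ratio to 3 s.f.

Mercator is conformal with k = sec φ, so areal scale = k² = sec²φ.
At 55.2°: sec²(55.2°) = 1/0.5707² = 3.070.
At 26°: sec²(26°) = 1/0.8988² = 1.238.
Ratio = 3.070/1.238 = cos²(26°)/cos²(55.2°) ≈ 2.48.

2.48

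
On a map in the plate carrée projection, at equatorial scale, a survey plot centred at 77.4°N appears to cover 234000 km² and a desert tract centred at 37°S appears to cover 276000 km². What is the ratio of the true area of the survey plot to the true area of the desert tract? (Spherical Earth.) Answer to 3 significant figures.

On the plate carrée, areal scale = h·k = 1 × sec φ, so true area = apparent × cos φ.
True area of survey plot: 234000 × cos(77.4°) = 234000 × 0.2181 = 51050 km².
True area of desert tract: 276000 × cos(37°) = 276000 × 0.7986 = 220400 km².
Ratio = 51050 / 220400 ≈ 0.232.

0.232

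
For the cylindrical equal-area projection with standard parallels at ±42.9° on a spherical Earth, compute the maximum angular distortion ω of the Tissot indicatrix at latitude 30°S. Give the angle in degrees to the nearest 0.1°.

A cylindrical equal-area projection with standard parallel φ₀ has meridian scale h = cos φ / cos φ₀ and parallel scale k = cos φ₀ / cos φ (so areas are preserved, h·k = 1).
At 30°: h = 1.182, k = 0.8459; principal scales a = 1.182, b = 0.8459.
sin(ω/2) = (a − b)/(a + b) = 0.3364/2.028 = 0.1658, so ω = 2 arcsin(0.1658) ≈ 19.1°.

19.1°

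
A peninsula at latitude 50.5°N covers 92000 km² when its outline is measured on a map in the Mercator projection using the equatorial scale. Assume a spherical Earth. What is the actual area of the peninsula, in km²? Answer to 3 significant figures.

37200 km²

The Mercator projection is conformal; its linear scale factor is the same in every direction and equals sec φ = 1/cos φ.
Areal scale = k² = sec²φ = 1/cos²(50.5°) = 1/0.6361² = 2.472.
True area = apparent / (areal scale) = 92000 / 2.472 ≈ 37200 km².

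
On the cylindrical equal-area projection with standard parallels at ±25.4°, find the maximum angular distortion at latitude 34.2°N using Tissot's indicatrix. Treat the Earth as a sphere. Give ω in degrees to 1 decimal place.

10.1°

Cylindrical equal-area (φ₀ = 25.4°): h = cos φ / cos 25.4° along meridians, k = cos 25.4° / cos φ along parallels; h·k = 1.
At 34.2°: h = 0.9156, k = 1.092; principal scales a = 1.092, b = 0.9156.
sin(ω/2) = (a − b)/(a + b) = 0.1766/2.008 = 0.08796, so ω = 2 arcsin(0.08796) ≈ 10.1°.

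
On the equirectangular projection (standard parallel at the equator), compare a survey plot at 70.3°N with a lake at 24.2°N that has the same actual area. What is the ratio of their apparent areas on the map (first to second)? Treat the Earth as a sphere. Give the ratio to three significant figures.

2.71

Plate carrée maps x = Rλ, y = Rφ. The meridian scale is h = 1 and the parallel scale is k = 1/cos φ = sec φ.
Areal scale at 70.3°: h·k = 1.000 × 2.967 = 2.967.
Areal scale at 24.2°: h·k = 1.000 × 1.096 = 1.096.
Ratio = 2.967/1.096 ≈ 2.71.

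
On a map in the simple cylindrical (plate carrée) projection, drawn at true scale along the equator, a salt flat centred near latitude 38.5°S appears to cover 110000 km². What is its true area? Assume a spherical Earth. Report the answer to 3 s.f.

86100 km²

In the plate carrée (x = Rλ, y = Rφ), meridians are true-scale (h = 1) and parallels are stretched by k = sec φ.
Areal scale = h·k = 1 × sec φ; at 38.5°, h = 1.000, k = 1.278, so h·k = 1.278.
True area = apparent / (areal scale) = 110000 / 1.278 ≈ 86100 km².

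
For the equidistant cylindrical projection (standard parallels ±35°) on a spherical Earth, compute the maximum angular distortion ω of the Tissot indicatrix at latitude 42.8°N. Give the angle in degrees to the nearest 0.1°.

The equidistant cylindrical projection with φ₀ = 35° has h = 1 (meridians true) and k = cos φ₀ / cos φ along parallels.
At 42.8°: h = 1.000, k = 1.116; principal scales a = 1.116, b = 1.000.
sin(ω/2) = (a − b)/(a + b) = 0.1164/2.116 = 0.05501, so ω = 2 arcsin(0.05501) ≈ 6.3°.

6.3°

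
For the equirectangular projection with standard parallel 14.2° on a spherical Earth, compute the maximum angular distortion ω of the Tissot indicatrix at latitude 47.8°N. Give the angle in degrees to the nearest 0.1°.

20.9°

The equidistant cylindrical projection with φ₀ = 14.2° has h = 1 (meridians true) and k = cos φ₀ / cos φ along parallels.
At 47.8°: h = 1.000, k = 1.443; principal scales a = 1.443, b = 1.000.
sin(ω/2) = (a − b)/(a + b) = 0.4432/2.443 = 0.1814, so ω = 2 arcsin(0.1814) ≈ 20.9°.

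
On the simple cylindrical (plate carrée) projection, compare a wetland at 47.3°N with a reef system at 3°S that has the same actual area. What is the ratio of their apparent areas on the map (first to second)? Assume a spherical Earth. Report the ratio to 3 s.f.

1.47

In the plate carrée (x = Rλ, y = Rφ), meridians are true-scale (h = 1) and parallels are stretched by k = sec φ.
Areal scale at 47.3°: h·k = 1.000 × 1.475 = 1.475.
Areal scale at 3°: h·k = 1.000 × 1.001 = 1.001.
Ratio = 1.475/1.001 ≈ 1.47.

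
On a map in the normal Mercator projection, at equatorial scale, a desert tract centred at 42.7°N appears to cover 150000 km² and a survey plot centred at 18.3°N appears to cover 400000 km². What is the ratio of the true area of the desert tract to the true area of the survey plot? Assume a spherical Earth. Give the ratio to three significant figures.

0.225

Mercator's areal exaggeration is sec²φ; hence true area = (apparent area) · cos²φ.
True area of desert tract: 150000 × cos²(42.7°) = 150000 × 0.5401 = 81010 km².
True area of survey plot: 400000 × cos²(18.3°) = 400000 × 0.9014 = 360600 km².
Ratio = 81010 / 360600 ≈ 0.225.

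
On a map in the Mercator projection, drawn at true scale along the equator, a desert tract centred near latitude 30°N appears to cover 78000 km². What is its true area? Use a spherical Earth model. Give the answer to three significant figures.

For Mercator, h = k = sec φ (a conformal cylindrical projection has a single point scale, 1/cos φ).
Areal scale = k² = sec²φ = 1/cos²(30°) = 1/0.8660² = 1.333.
True area = apparent / (areal scale) = 78000 / 1.333 ≈ 58500 km².

58500 km²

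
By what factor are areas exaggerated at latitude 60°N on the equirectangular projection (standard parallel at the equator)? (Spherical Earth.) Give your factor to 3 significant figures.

In the plate carrée (x = Rλ, y = Rφ), meridians are true-scale (h = 1) and parallels are stretched by k = sec φ.
Areal scale = h·k = 1 × sec φ; at 60°, h = 1.000, k = 2.000, so h·k = 2.000.

2.00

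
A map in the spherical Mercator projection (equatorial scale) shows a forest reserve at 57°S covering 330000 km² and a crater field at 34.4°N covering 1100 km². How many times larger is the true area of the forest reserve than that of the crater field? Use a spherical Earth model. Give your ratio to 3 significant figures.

Mercator's areal exaggeration is sec²φ; hence true area = (apparent area) · cos²φ.
True area of forest reserve: 330000 × cos²(57°) = 330000 × 0.2966 = 97890 km².
True area of crater field: 1100 × cos²(34.4°) = 1100 × 0.6808 = 748.9 km².
Ratio = 97890 / 748.9 ≈ 131.

131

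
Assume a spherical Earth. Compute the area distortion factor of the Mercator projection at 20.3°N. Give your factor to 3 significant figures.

1.14

The Mercator projection is conformal; its linear scale factor is the same in every direction and equals sec φ = 1/cos φ.
Areal scale = k² = sec²φ = 1/cos²(20.3°) = 1/0.9379² = 1.137.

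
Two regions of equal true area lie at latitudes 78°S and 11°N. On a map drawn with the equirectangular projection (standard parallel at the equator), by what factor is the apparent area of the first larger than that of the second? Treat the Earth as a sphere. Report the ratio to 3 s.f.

Plate carrée maps x = Rλ, y = Rφ. The meridian scale is h = 1 and the parallel scale is k = 1/cos φ = sec φ.
Areal scale at 78°: h·k = 1.000 × 4.810 = 4.810.
Areal scale at 11°: h·k = 1.000 × 1.019 = 1.019.
Ratio = 4.810/1.019 ≈ 4.72.

4.72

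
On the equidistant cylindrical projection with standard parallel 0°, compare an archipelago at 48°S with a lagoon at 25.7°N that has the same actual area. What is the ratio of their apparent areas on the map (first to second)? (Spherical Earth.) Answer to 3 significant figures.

For the equirectangular projection with φ₀ = 0 (plate carrée), h = 1 along meridians and k = sec φ along parallels.
Areal scale at 48°: h·k = 1.000 × 1.494 = 1.494.
Areal scale at 25.7°: h·k = 1.000 × 1.110 = 1.110.
Ratio = 1.494/1.110 ≈ 1.35.

1.35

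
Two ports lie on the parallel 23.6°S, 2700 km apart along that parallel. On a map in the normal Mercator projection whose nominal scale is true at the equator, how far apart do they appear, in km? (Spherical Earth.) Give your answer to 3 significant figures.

For Mercator, h = k = sec φ (a conformal cylindrical projection has a single point scale, 1/cos φ).
Along the parallel, k = sec 23.6° = 1/0.9164 = 1.091.
Map distance = 2700 × 1.091 ≈ 2950 km.

2950 km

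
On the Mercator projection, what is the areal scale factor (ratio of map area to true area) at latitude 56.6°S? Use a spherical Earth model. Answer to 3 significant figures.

3.30

Mercator is conformal, so the point scale is isotropic: h = k = sec φ = 1/cos φ.
Areal scale = k² = sec²φ = 1/cos²(56.6°) = 1/0.5505² = 3.300.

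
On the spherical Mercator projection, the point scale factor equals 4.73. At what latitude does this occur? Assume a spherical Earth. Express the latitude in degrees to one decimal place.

Mercator scale is k = sec φ = 1/cos φ.
1/cos φ = 4.73  ⇒  cos φ = 0.2114  ⇒  φ = arccos(0.2114) ≈ 77.8°.

77.8°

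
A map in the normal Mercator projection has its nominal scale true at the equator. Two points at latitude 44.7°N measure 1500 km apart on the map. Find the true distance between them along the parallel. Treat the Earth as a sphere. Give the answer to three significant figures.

The Mercator projection is conformal; its linear scale factor is the same in every direction and equals sec φ = 1/cos φ.
Along the parallel at 44.7°, map distances are exaggerated by k = sec 44.7° = 1.407.
True distance = 1500 / 1.407 = 1500 × cos 44.7° ≈ 1070 km.

1070 km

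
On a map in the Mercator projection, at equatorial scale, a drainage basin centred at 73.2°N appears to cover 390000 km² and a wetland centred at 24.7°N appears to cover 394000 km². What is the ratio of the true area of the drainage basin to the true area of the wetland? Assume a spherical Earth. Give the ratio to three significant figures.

On Mercator the areal scale is sec²φ, so true area = apparent × cos²φ.
True area of drainage basin: 390000 × cos²(73.2°) = 390000 × 0.08354 = 32580 km².
True area of wetland: 394000 × cos²(24.7°) = 394000 × 0.8254 = 325200 km².
Ratio = 32580 / 325200 ≈ 0.100.

0.100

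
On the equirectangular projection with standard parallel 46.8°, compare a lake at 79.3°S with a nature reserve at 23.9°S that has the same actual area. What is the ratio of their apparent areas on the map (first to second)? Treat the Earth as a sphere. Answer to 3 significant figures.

With standard parallel φ₀ = 46.8°, the equirectangular projection gives x = Rλ cos φ₀, y = Rφ, so h = 1 and k = cos 46.8° / cos φ.
Areal scale at 79.3°: h·k = 1.000 × 3.687 = 3.687.
Areal scale at 23.9°: h·k = 1.000 × 0.7487 = 0.7487.
Ratio = 3.687/0.7487 ≈ 4.92.

4.92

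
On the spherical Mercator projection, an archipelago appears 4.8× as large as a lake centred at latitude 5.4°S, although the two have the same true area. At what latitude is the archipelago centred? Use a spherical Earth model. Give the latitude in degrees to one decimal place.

Mercator areal scale is sec²φ, so apparent-area ratio = sec²φ₁ / sec²φ₂ = cos²φ₂ / cos²φ₁.
cos²φ₂ / cos²φ₁ = 4.8  ⇒  cos φ₁ = cos 5.4° / √4.8 = 0.9956/2.191 = 0.4544.
φ₁ = arccos(0.4544) ≈ 63.0°.

63.0°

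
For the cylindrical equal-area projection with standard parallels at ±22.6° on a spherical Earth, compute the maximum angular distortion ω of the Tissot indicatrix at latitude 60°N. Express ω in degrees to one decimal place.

Cylindrical equal-area (φ₀ = 22.6°): h = cos φ / cos 22.6° along meridians, k = cos 22.6° / cos φ along parallels; h·k = 1.
At 60°: h = 0.5416, k = 1.846; principal scales a = 1.846, b = 0.5416.
sin(ω/2) = (a − b)/(a + b) = 1.305/2.388 = 0.5464, so ω = 2 arcsin(0.5464) ≈ 66.2°.

66.2°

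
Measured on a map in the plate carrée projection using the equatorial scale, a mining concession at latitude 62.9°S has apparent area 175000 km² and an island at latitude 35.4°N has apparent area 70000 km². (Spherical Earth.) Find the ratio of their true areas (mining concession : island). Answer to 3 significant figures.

On the plate carrée, areal scale = h·k = 1 × sec φ, so true area = apparent × cos φ.
True area of mining concession: 175000 × cos(62.9°) = 175000 × 0.4555 = 79720 km².
True area of island: 70000 × cos(35.4°) = 70000 × 0.8151 = 57060 km².
Ratio = 79720 / 57060 ≈ 1.40.

1.40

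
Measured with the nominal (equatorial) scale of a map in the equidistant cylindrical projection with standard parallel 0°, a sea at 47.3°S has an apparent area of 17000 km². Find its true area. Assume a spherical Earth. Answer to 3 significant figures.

11500 km²

Plate carrée maps x = Rλ, y = Rφ. The meridian scale is h = 1 and the parallel scale is k = 1/cos φ = sec φ.
Areal scale = h·k = 1 × sec φ; at 47.3°, h = 1.000, k = 1.475, so h·k = 1.475.
True area = apparent / (areal scale) = 17000 / 1.475 ≈ 11500 km².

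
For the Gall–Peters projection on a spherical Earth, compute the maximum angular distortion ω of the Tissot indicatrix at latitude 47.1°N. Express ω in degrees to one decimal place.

4.4°

Gall–Peters is a cylindrical equal-area projection with standard parallels at ±45°. For cylindrical equal-area with standard parallel φ₀, h = cos φ / cos φ₀ and k = cos φ₀ / cos φ, so h·k = 1.
At 47.1°: h = 0.9627, k = 1.039; principal scales a = 1.039, b = 0.9627.
sin(ω/2) = (a − b)/(a + b) = 0.07608/2.001 = 0.03801, so ω = 2 arcsin(0.03801) ≈ 4.4°.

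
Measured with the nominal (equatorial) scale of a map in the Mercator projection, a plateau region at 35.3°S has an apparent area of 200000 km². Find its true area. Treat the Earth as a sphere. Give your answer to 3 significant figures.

The Mercator projection is conformal; its linear scale factor is the same in every direction and equals sec φ = 1/cos φ.
Areal scale = k² = sec²φ = 1/cos²(35.3°) = 1/0.8161² = 1.501.
True area = apparent / (areal scale) = 200000 / 1.501 ≈ 133000 km².

133000 km²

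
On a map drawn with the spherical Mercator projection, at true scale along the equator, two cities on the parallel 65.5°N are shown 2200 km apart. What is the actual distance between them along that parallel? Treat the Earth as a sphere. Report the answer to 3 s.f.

912 km

The Mercator projection is conformal; its linear scale factor is the same in every direction and equals sec φ = 1/cos φ.
Along the parallel at 65.5°, map distances are exaggerated by k = sec 65.5° = 2.411.
True distance = 2200 / 2.411 = 2200 × cos 65.5° ≈ 912 km.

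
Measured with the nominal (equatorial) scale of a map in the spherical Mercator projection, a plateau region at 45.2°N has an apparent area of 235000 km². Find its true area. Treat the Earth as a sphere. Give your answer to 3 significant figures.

The Mercator projection is conformal; its linear scale factor is the same in every direction and equals sec φ = 1/cos φ.
Areal scale = k² = sec²φ = 1/cos²(45.2°) = 1/0.7046² = 2.014.
True area = apparent / (areal scale) = 235000 / 2.014 ≈ 117000 km².

117000 km²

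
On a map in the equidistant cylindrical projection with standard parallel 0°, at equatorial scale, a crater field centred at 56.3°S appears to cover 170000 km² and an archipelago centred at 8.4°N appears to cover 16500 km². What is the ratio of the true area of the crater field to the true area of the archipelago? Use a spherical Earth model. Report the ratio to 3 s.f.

5.78

On the plate carrée, areal scale = h·k = 1 × sec φ, so true area = apparent × cos φ.
True area of crater field: 170000 × cos(56.3°) = 170000 × 0.5548 = 94320 km².
True area of archipelago: 16500 × cos(8.4°) = 16500 × 0.9893 = 16320 km².
Ratio = 94320 / 16320 ≈ 5.78.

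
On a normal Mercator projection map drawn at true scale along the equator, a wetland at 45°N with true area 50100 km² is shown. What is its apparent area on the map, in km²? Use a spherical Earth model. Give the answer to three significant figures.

100000 km²

The Mercator projection is conformal; its linear scale factor is the same in every direction and equals sec φ = 1/cos φ.
Areal scale = k² = sec²φ = 1/cos²(45°) = 1/0.7071² = 2.000.
Apparent area = 50100 × 2.000 ≈ 100000 km².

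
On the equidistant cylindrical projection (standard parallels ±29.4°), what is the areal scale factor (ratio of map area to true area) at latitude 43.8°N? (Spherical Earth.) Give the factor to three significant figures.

1.21

The equidistant cylindrical projection with φ₀ = 29.4° has h = 1 (meridians true) and k = cos φ₀ / cos φ along parallels.
Areal scale = h·k = 1 × cos φ₀ / cos φ; at 43.8°, h = 1.000, k = 1.207, so h·k = 1.207.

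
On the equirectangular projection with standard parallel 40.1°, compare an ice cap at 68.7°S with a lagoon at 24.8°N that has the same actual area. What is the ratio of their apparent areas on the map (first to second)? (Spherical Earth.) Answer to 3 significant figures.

In the equirectangular projection with standard parallel φ₀ = 40.1° (x = Rλ cos φ₀, y = Rφ), meridians are true-scale (h = 1) and the parallel scale is k = cos φ₀ / cos φ.
Areal scale at 68.7°: h·k = 1.000 × 2.106 = 2.106.
Areal scale at 24.8°: h·k = 1.000 × 0.8426 = 0.8426.
Ratio = 2.106/0.8426 ≈ 2.50.

2.50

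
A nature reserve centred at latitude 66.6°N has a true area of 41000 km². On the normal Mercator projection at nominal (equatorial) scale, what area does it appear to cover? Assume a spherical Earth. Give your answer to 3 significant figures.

260000 km²

Mercator is conformal, so the point scale is isotropic: h = k = sec φ = 1/cos φ.
Areal scale = k² = sec²φ = 1/cos²(66.6°) = 1/0.3971² = 6.340.
Apparent area = 41000 × 6.340 ≈ 260000 km².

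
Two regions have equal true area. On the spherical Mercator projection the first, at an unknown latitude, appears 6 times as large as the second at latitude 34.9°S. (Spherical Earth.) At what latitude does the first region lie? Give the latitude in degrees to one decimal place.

70.4°

On Mercator, (apparent₁)/(apparent₂) = sec²φ₁ / sec²φ₂ when true areas are equal.
cos²φ₂ / cos²φ₁ = 6  ⇒  cos φ₁ = cos 34.9° / √6 = 0.8202/2.449 = 0.3348.
φ₁ = arccos(0.3348) ≈ 70.4°.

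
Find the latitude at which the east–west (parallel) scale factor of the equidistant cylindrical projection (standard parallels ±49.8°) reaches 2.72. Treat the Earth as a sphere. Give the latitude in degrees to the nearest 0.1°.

In the equirectangular projection with standard parallel φ₀ = 49.8° (x = Rλ cos φ₀, y = Rφ), meridians are true-scale (h = 1) and the parallel scale is k = cos φ₀ / cos φ.
k = cos φ₀ / cos φ = 2.72  ⇒  cos φ = cos 49.8° / 2.72 = 0.2373.
φ = arccos(0.2373) ≈ 76.3°.

76.3°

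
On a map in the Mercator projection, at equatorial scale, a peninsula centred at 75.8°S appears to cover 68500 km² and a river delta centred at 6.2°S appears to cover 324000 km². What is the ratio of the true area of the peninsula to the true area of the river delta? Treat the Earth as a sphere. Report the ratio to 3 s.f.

0.0129

Since Mercator area scale is 1/cos²φ, the true area equals the apparent area multiplied by cos²φ.
True area of peninsula: 68500 × cos²(75.8°) = 68500 × 0.06018 = 4122 km².
True area of river delta: 324000 × cos²(6.2°) = 324000 × 0.9883 = 320200 km².
Ratio = 4122 / 320200 ≈ 0.0129.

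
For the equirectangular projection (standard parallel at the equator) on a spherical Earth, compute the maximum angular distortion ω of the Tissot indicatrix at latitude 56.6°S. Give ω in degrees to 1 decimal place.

33.7°

Plate carrée maps x = Rλ, y = Rφ. The meridian scale is h = 1 and the parallel scale is k = 1/cos φ = sec φ.
At 56.6°: h = 1.000, k = 1.817; principal scales a = 1.817, b = 1.000.
sin(ω/2) = (a − b)/(a + b) = 0.8166/2.817 = 0.2899, so ω = 2 arcsin(0.2899) ≈ 33.7°.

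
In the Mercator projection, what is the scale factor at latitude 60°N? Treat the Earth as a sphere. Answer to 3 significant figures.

2.00

The Mercator projection is conformal; its linear scale factor is the same in every direction and equals sec φ = 1/cos φ.
k = 1/cos 60° = 1/0.5000 = 2.000.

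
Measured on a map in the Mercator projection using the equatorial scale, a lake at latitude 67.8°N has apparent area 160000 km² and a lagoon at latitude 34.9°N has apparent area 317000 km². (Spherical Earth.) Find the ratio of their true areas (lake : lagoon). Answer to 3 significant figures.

0.107

Since Mercator area scale is 1/cos²φ, the true area equals the apparent area multiplied by cos²φ.
True area of lake: 160000 × cos²(67.8°) = 160000 × 0.1428 = 22840 km².
True area of lagoon: 317000 × cos²(34.9°) = 317000 × 0.6726 = 213200 km².
Ratio = 22840 / 213200 ≈ 0.107.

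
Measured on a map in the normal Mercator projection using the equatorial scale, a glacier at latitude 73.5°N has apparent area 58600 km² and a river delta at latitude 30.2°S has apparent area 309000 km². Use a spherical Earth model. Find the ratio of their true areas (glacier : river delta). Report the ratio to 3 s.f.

0.0205

On Mercator the areal scale is sec²φ, so true area = apparent × cos²φ.
True area of glacier: 58600 × cos²(73.5°) = 58600 × 0.08066 = 4727 km².
True area of river delta: 309000 × cos²(30.2°) = 309000 × 0.7470 = 230800 km².
Ratio = 4727 / 230800 ≈ 0.0205.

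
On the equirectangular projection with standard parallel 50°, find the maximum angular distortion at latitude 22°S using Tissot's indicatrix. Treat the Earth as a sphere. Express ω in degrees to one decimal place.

With standard parallel φ₀ = 50°, the equirectangular projection gives x = Rλ cos φ₀, y = Rφ, so h = 1 and k = cos 50° / cos φ.
At 22°: h = 1.000, k = 0.6933; principal scales a = 1.000, b = 0.6933.
sin(ω/2) = (a − b)/(a + b) = 0.3067/1.693 = 0.1811, so ω = 2 arcsin(0.1811) ≈ 20.9°.

20.9°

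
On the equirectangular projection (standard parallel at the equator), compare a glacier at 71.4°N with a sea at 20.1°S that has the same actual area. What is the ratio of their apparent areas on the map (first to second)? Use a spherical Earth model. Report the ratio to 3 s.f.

2.94

For the equirectangular projection with φ₀ = 0 (plate carrée), h = 1 along meridians and k = sec φ along parallels.
Areal scale at 71.4°: h·k = 1.000 × 3.135 = 3.135.
Areal scale at 20.1°: h·k = 1.000 × 1.065 = 1.065.
Ratio = 3.135/1.065 ≈ 2.94.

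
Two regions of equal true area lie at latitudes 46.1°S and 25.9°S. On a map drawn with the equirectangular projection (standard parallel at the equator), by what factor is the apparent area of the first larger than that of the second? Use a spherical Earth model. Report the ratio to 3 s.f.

1.30

For the equirectangular projection with φ₀ = 0 (plate carrée), h = 1 along meridians and k = sec φ along parallels.
Areal scale at 46.1°: h·k = 1.000 × 1.442 = 1.442.
Areal scale at 25.9°: h·k = 1.000 × 1.112 = 1.112.
Ratio = 1.442/1.112 ≈ 1.30.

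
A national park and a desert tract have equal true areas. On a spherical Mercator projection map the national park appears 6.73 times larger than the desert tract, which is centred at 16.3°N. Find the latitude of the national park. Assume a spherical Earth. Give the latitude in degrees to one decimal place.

For equal true areas on Mercator, apparent areas scale as sec²φ, so the ratio is cos²φ₂ / cos²φ₁.
cos²φ₂ / cos²φ₁ = 6.73  ⇒  cos φ₁ = cos 16.3° / √6.73 = 0.9598/2.594 = 0.3700.
φ₁ = arccos(0.3700) ≈ 68.3°.

68.3°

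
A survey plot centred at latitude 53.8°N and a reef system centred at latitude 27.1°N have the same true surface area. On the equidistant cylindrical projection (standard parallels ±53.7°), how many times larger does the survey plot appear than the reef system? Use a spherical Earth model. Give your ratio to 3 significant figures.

In the equirectangular projection with standard parallel φ₀ = 53.7° (x = Rλ cos φ₀, y = Rφ), meridians are true-scale (h = 1) and the parallel scale is k = cos φ₀ / cos φ.
Areal scale at 53.8°: h·k = 1.000 × 1.002 = 1.002.
Areal scale at 27.1°: h·k = 1.000 × 0.6650 = 0.6650.
Ratio = 1.002/0.6650 ≈ 1.51.

1.51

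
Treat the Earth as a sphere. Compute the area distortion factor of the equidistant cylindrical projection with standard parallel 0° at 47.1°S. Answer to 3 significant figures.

For the equirectangular projection with φ₀ = 0 (plate carrée), h = 1 along meridians and k = sec φ along parallels.
Areal scale = h·k = 1 × sec φ; at 47.1°, h = 1.000, k = 1.469, so h·k = 1.469.

1.47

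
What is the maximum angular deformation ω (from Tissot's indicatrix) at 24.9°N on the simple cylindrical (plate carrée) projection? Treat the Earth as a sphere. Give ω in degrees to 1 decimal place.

In the plate carrée (x = Rλ, y = Rφ), meridians are true-scale (h = 1) and parallels are stretched by k = sec φ.
At 24.9°: h = 1.000, k = 1.102; principal scales a = 1.102, b = 1.000.
sin(ω/2) = (a − b)/(a + b) = 0.1025/2.102 = 0.04874, so ω = 2 arcsin(0.04874) ≈ 5.6°.

5.6°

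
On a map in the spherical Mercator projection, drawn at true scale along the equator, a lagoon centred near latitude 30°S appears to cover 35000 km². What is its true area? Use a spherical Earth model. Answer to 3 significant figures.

The Mercator projection is conformal; its linear scale factor is the same in every direction and equals sec φ = 1/cos φ.
Areal scale = k² = sec²φ = 1/cos²(30°) = 1/0.8660² = 1.333.
True area = apparent / (areal scale) = 35000 / 1.333 ≈ 26200 km².

26200 km²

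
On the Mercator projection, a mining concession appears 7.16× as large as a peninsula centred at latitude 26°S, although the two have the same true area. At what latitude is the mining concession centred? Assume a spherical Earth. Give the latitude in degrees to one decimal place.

70.4°

For equal true areas on Mercator, apparent areas scale as sec²φ, so the ratio is cos²φ₂ / cos²φ₁.
cos²φ₂ / cos²φ₁ = 7.16  ⇒  cos φ₁ = cos 26° / √7.16 = 0.8988/2.676 = 0.3359.
φ₁ = arccos(0.3359) ≈ 70.4°.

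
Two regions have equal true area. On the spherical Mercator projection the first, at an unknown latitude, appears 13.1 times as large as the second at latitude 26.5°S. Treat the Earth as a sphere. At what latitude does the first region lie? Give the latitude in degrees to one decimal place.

75.7°

For equal true areas on Mercator, apparent areas scale as sec²φ, so the ratio is cos²φ₂ / cos²φ₁.
cos²φ₂ / cos²φ₁ = 13.1  ⇒  cos φ₁ = cos 26.5° / √13.1 = 0.8949/3.619 = 0.2473.
φ₁ = arccos(0.2473) ≈ 75.7°.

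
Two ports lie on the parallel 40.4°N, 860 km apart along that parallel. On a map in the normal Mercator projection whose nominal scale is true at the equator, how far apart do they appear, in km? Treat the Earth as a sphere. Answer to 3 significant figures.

Mercator is conformal, so the point scale is isotropic: h = k = sec φ = 1/cos φ.
Along the parallel, k = sec 40.4° = 1/0.7615 = 1.313.
Map distance = 860 × 1.313 ≈ 1130 km.

1130 km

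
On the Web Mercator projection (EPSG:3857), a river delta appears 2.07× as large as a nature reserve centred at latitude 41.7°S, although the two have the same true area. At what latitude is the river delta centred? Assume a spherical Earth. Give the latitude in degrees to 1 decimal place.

For equal true areas on Mercator, apparent areas scale as sec²φ, so the ratio is cos²φ₂ / cos²φ₁.
cos²φ₂ / cos²φ₁ = 2.07  ⇒  cos φ₁ = cos 41.7° / √2.07 = 0.7466/1.439 = 0.5189.
φ₁ = arccos(0.5189) ≈ 58.7°.

58.7°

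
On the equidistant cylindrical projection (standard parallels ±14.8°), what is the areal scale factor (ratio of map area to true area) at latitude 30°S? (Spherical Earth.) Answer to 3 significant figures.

1.12

The equidistant cylindrical projection with φ₀ = 14.8° has h = 1 (meridians true) and k = cos φ₀ / cos φ along parallels.
Areal scale = h·k = 1 × cos φ₀ / cos φ; at 30°, h = 1.000, k = 1.116, so h·k = 1.116.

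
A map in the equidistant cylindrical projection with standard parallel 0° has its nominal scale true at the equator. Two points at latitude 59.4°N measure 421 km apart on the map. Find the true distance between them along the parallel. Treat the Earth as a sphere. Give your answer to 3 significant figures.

214 km

In the plate carrée (x = Rλ, y = Rφ), meridians are true-scale (h = 1) and parallels are stretched by k = sec φ.
Along the parallel at 59.4°, map distances are exaggerated by k = sec 59.4° = 1.964.
True distance = 421 / 1.964 = 421 × cos 59.4° ≈ 214 km.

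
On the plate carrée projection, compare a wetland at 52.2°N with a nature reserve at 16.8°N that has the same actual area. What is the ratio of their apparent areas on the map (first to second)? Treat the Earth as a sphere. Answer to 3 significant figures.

1.56

Plate carrée maps x = Rλ, y = Rφ. The meridian scale is h = 1 and the parallel scale is k = 1/cos φ = sec φ.
Areal scale at 52.2°: h·k = 1.000 × 1.632 = 1.632.
Areal scale at 16.8°: h·k = 1.000 × 1.045 = 1.045.
Ratio = 1.632/1.045 ≈ 1.56.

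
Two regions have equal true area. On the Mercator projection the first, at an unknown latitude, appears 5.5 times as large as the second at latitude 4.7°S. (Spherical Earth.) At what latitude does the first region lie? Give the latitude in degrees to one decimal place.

Mercator areal scale is sec²φ, so apparent-area ratio = sec²φ₁ / sec²φ₂ = cos²φ₂ / cos²φ₁.
cos²φ₂ / cos²φ₁ = 5.5  ⇒  cos φ₁ = cos 4.7° / √5.5 = 0.9966/2.345 = 0.4250.
φ₁ = arccos(0.4250) ≈ 64.9°.

64.9°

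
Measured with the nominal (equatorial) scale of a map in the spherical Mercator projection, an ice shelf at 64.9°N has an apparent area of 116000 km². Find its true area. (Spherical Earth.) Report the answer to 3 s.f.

Mercator is conformal, so the point scale is isotropic: h = k = sec φ = 1/cos φ.
Areal scale = k² = sec²φ = 1/cos²(64.9°) = 1/0.4242² = 5.557.
True area = apparent / (areal scale) = 116000 / 5.557 ≈ 20900 km².

20900 km²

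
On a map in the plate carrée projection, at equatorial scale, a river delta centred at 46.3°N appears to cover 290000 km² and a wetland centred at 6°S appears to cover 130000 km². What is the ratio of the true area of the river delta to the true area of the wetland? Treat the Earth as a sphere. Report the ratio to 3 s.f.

1.55

Plate carrée has h = 1 and k = sec φ, giving areal scale sec φ; true area = (apparent area) · cos φ.
True area of river delta: 290000 × cos(46.3°) = 290000 × 0.6909 = 200400 km².
True area of wetland: 130000 × cos(6°) = 130000 × 0.9945 = 129300 km².
Ratio = 200400 / 129300 ≈ 1.55.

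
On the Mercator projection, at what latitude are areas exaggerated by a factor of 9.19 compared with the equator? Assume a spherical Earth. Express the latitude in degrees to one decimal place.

70.7°

Mercator areal scale is sec²φ.
sec²φ = 9.19  ⇒  cos²φ = 0.1088  ⇒  cos φ = 0.3299.
φ = arccos(0.3299) ≈ 70.7°.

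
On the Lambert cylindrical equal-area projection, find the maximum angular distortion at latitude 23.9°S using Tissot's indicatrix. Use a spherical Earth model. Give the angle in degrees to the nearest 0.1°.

10.3°

The Lambert cylindrical equal-area projection is the cylindrical equal-area projection with its standard parallel at the equator (φ₀ = 0). Cylindrical equal-area (φ₀ = 0°): h = cos φ / cos 0° along meridians, k = cos 0° / cos φ along parallels; h·k = 1.
At 23.9°: h = 0.9143, k = 1.094; principal scales a = 1.094, b = 0.9143.
sin(ω/2) = (a − b)/(a + b) = 0.1795/2.008 = 0.08941, so ω = 2 arcsin(0.08941) ≈ 10.3°.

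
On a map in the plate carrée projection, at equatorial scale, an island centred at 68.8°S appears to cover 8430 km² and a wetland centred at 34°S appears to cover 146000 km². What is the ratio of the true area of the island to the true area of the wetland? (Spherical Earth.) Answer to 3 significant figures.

Plate carrée has h = 1 and k = sec φ, giving areal scale sec φ; true area = (apparent area) · cos φ.
True area of island: 8430 × cos(68.8°) = 8430 × 0.3616 = 3048 km².
True area of wetland: 146000 × cos(34°) = 146000 × 0.8290 = 121000 km².
Ratio = 3048 / 121000 ≈ 0.0252.

0.0252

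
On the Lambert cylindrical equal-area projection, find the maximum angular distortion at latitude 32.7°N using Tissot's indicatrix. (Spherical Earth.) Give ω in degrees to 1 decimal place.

The Lambert cylindrical equal-area projection is the cylindrical equal-area projection with its standard parallel at the equator (φ₀ = 0). For cylindrical equal-area with standard parallel φ₀, h = cos φ / cos φ₀ and k = cos φ₀ / cos φ, so h·k = 1.
At 32.7°: h = 0.8415, k = 1.188; principal scales a = 1.188, b = 0.8415.
sin(ω/2) = (a − b)/(a + b) = 0.3468/2.030 = 0.1709, so ω = 2 arcsin(0.1709) ≈ 19.7°.

19.7°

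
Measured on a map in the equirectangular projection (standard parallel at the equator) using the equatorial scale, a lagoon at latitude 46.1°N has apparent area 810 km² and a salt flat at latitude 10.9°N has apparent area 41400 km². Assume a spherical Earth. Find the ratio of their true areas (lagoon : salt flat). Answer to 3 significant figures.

On the plate carrée, areal scale = h·k = 1 × sec φ, so true area = apparent × cos φ.
True area of lagoon: 810 × cos(46.1°) = 810 × 0.6934 = 561.7 km².
True area of salt flat: 41400 × cos(10.9°) = 41400 × 0.9820 = 40650 km².
Ratio = 561.7 / 40650 ≈ 0.0138.

0.0138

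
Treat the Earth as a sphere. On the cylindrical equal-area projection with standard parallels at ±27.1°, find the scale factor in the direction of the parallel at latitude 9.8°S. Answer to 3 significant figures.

0.903

Cylindrical equal-area (φ₀ = 27.1°): h = cos φ / cos 27.1° along meridians, k = cos 27.1° / cos φ along parallels; h·k = 1.
k = cos 27.1° / cos 9.8° = 0.8902/0.9854 = 0.9034.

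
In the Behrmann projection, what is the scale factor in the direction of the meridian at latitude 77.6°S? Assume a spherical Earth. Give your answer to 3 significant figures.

Behrmann is a cylindrical equal-area projection with standard parallels at ±30°. Cylindrical equal-area (φ₀ = 30°): h = cos φ / cos 30° along meridians, k = cos 30° / cos φ along parallels; h·k = 1.
h = cos 77.6° / cos 30° = 0.2147/0.8660 = 0.2480.

0.248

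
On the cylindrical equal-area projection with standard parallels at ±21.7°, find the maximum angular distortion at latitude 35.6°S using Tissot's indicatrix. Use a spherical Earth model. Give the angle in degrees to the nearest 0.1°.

A cylindrical equal-area projection with standard parallel φ₀ has meridian scale h = cos φ / cos φ₀ and parallel scale k = cos φ₀ / cos φ (so areas are preserved, h·k = 1).
At 35.6°: h = 0.8751, k = 1.143; principal scales a = 1.143, b = 0.8751.
sin(ω/2) = (a − b)/(a + b) = 0.2676/2.018 = 0.1326, so ω = 2 arcsin(0.1326) ≈ 15.2°.

15.2°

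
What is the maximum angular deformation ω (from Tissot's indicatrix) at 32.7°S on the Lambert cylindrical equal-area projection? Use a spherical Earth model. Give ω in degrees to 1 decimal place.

19.7°

The Lambert cylindrical equal-area projection is the cylindrical equal-area projection with its standard parallel at the equator (φ₀ = 0). For cylindrical equal-area with standard parallel φ₀, h = cos φ / cos φ₀ and k = cos φ₀ / cos φ, so h·k = 1.
At 32.7°: h = 0.8415, k = 1.188; principal scales a = 1.188, b = 0.8415.
sin(ω/2) = (a − b)/(a + b) = 0.3468/2.030 = 0.1709, so ω = 2 arcsin(0.1709) ≈ 19.7°.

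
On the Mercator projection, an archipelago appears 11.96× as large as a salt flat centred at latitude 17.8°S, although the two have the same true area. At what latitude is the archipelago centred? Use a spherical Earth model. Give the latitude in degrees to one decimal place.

On Mercator, (apparent₁)/(apparent₂) = sec²φ₁ / sec²φ₂ when true areas are equal.
cos²φ₂ / cos²φ₁ = 11.96  ⇒  cos φ₁ = cos 17.8° / √11.96 = 0.9521/3.458 = 0.2753.
φ₁ = arccos(0.2753) ≈ 74.0°.

74.0°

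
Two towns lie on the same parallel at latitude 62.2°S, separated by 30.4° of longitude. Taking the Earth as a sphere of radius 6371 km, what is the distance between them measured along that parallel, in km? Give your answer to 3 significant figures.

1580 km

Arc length along a parallel = R cos φ · Δλ (with Δλ in radians).
= 6371 × cos 62.2° × (30.4° × π/180) = 6371 × 0.4664 × 0.5306 ≈ 1580 km.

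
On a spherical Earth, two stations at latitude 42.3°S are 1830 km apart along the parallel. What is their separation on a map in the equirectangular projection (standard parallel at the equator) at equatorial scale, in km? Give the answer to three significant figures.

For the equirectangular projection with φ₀ = 0 (plate carrée), h = 1 along meridians and k = sec φ along parallels.
Along the parallel, k = sec 42.3° = 1/0.7396 = 1.352.
Map distance = 1830 × 1.352 ≈ 2470 km.

2470 km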